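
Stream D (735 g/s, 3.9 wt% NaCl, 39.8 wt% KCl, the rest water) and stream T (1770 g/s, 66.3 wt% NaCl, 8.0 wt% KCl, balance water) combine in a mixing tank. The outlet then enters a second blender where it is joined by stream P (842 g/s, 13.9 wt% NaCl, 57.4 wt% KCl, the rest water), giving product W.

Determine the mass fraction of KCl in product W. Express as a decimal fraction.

Overall, product flow = 3347 g/s.
KCl in = 735×0.398 + 1770×0.080 + 842×0.574 = 917.44 g/s.
KCl fraction in W = 0.274.

0.274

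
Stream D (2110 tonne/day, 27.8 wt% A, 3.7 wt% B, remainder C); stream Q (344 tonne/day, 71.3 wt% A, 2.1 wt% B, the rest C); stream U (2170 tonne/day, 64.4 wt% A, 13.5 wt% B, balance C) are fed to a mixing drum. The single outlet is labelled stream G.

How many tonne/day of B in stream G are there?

B out = B in = 2110×0.037 + 344×0.021 + 2170×0.135 = 378.24 tonne/day.

378.2 tonne/day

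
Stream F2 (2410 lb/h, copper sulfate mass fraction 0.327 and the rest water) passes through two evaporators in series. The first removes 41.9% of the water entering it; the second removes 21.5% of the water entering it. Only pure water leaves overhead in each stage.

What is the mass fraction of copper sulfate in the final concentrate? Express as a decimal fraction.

0.516

water in feed = 2410×0.673 = 1621.9 lb/h.
After stage 1: water left = (1−0.419)×1621.9 = 942.34; stream total = 1730.4 lb/h.
After stage 2: water left = (1−0.215)×942.34 = 739.74; final concentrate = 1527.8 lb/h.
copper sulfate fraction = 788.07/1527.8 = 0.516.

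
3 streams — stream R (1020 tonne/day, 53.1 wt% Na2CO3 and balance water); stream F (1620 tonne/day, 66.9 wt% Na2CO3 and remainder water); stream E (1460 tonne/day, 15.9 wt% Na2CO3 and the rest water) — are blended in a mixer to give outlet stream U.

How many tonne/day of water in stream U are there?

2242 tonne/day

water out = water in = 1020×0.469 + 1620×0.331 + 1460×0.841 = 2242.5 tonne/day.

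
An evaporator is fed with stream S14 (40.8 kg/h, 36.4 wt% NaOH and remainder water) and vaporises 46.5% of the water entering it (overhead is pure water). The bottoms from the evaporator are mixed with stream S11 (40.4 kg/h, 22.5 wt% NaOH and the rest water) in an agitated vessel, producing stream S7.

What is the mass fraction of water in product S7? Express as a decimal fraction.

Vapour removed = 0.465×0.636×40.8 = 12.066 kg/h; concentrate = 28.734 kg/h.
water reaching the mixer = 13.883 (from concentrate) + 40.4×0.775 = 45.193 kg/h.
Product flow = 28.734 + 40.4 = 69.134 kg/h; water fraction = 0.654.

0.654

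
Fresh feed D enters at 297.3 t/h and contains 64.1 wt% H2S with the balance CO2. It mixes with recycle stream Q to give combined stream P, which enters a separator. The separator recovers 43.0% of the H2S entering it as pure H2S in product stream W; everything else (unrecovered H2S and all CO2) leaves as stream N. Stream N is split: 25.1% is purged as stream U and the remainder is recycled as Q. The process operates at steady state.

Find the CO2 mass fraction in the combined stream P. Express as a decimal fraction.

CO2 enters only via D and leaves only via the purge: 297.3×0.359 = 0.251×(CO2 in N), and the separator passes all CO2, so CO2 in P = CO2 in N = 425.22 t/h.
H2S in P: m_A = 297.3×0.641 + (1−0.251)·(1−0.430)·m_A, so m_A = 190.57/0.5731 = 332.54 t/h.
P = 332.54 + 425.22 = 757.76 t/h.
CO2 fraction in P = 425.22/757.76 = 0.561.

0.561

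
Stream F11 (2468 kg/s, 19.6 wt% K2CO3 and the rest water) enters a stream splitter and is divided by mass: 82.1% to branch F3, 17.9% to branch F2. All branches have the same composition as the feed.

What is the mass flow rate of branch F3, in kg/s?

2026 kg/s

Branch F3 flow = 0.821×2468 = 2026.2 kg/s.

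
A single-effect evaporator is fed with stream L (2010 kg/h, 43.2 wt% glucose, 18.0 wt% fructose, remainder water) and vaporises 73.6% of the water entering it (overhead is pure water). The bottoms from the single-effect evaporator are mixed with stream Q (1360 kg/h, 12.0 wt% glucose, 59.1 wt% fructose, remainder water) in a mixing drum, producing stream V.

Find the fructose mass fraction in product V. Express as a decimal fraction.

0.417

Vapour removed = 0.736×0.388×2010 = 573.99 kg/h; concentrate = 1436 kg/h.
fructose reaching the mixer = 361.8 (from concentrate) + 1360×0.591 = 1165.6 kg/h.
Product flow = 1436 + 1360 = 2796 kg/h; fructose fraction = 0.417.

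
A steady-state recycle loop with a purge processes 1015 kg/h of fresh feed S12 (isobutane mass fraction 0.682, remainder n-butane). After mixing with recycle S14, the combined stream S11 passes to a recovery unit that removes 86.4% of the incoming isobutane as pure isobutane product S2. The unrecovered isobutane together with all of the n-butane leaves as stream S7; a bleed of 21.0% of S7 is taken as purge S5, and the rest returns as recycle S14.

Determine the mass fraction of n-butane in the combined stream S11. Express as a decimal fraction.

n-butane enters only via S12 and leaves only via the purge: 1015×0.318 = 0.210×(n-butane in S7), and the recovery unit passes all n-butane, so n-butane in S11 = n-butane in S7 = 1537 kg/h.
isobutane in S11: m_A = 1015×0.682 + (1−0.210)·(1−0.864)·m_A, so m_A = 692.23/0.8926 = 775.56 kg/h.
S11 = 775.56 + 1537 = 2312.6 kg/h.
n-butane fraction in S11 = 1537/2312.6 = 0.665.

0.665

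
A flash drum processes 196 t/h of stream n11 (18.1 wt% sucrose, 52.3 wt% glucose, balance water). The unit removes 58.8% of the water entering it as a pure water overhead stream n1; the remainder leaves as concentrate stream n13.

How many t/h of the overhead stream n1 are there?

water entering = 196×0.296 = 58.016 t/h; overhead removed = 0.588×58.016 = 34.113 t/h.

34.11 t/h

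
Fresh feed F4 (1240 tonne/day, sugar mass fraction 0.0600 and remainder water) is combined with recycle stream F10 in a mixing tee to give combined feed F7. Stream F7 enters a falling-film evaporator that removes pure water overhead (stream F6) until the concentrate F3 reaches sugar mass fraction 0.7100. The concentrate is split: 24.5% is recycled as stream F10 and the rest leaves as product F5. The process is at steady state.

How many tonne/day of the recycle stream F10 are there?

34 tonne/day

Overall sugar balance (none leaves overhead): sugar in fresh feed = sugar in product, i.e. 1240×0.060 = (1−0.245)·F3·0.710.
F3 = 74.4/(0.710×0.755) = 138.79 tonne/day.
Recycle F10 = 0.245×138.79 = 34.004 tonne/day.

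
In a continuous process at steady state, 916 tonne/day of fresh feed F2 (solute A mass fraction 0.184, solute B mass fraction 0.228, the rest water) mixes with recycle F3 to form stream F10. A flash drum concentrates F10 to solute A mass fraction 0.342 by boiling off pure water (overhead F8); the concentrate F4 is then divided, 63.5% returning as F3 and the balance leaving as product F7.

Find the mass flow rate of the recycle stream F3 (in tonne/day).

Overall solute A balance (none leaves overhead): solute A in fresh feed = solute A in product, i.e. 916×0.184 = (1−0.635)·F4·0.342.
F4 = 168.54/(0.342×0.365) = 1350.2 tonne/day.
Recycle F3 = 0.635×1350.2 = 857.37 tonne/day.

857.4 tonne/day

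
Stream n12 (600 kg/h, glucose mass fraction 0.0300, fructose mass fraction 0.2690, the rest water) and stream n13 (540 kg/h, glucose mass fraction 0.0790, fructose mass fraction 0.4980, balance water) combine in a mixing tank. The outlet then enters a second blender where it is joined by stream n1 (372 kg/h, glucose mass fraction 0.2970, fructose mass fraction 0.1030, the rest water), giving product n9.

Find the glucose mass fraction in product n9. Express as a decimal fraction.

Overall, product flow = 1512 kg/h.
glucose in = 600×0.030 + 540×0.079 + 372×0.297 = 171.14 kg/h.
glucose fraction in n9 = 0.1132.

0.1132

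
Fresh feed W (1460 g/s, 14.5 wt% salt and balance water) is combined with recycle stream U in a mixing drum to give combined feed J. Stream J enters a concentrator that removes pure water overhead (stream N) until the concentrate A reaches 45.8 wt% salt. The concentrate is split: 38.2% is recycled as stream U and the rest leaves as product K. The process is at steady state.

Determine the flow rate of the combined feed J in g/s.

1746 g/s

Overall salt balance (none leaves overhead): salt in fresh feed = salt in product, i.e. 1460×0.145 = (1−0.382)·A·0.458.
A = 211.7/(0.458×0.618) = 747.94 g/s.
Recycle U = 0.382×747.94 = 285.71 g/s.
Combined feed J = 1460 + 285.71 = 1745.7 g/s.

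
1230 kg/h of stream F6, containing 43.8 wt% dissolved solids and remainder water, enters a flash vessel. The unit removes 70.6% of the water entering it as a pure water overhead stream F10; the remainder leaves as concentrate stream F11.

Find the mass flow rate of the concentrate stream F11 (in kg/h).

742 kg/h

water entering = 1230×0.562 = 691.26 kg/h; overhead removed = 0.706×691.26 = 488.03 kg/h.
Concentrate = 1230 − 488.03 = 741.97 kg/h.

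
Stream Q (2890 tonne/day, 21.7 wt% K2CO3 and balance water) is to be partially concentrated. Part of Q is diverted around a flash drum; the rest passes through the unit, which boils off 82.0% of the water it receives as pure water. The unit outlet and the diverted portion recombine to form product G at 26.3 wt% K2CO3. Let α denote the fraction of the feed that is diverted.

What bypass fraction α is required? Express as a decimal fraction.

0.728

All 2890×0.217 = 627.13 tonne/day of K2CO3 reaches G, so G = 627.13/0.263 = 2384.5 tonne/day and vapour = 505.48 tonne/day.
The evaporator receives (1−α)·2890 of feed at 0.783 water and removes 0.820 of that water:
0.820×0.783×(1−α)×2890 = 505.48
(1−α) = 505.48/1855.6 = 0.2724;  α = 0.7276.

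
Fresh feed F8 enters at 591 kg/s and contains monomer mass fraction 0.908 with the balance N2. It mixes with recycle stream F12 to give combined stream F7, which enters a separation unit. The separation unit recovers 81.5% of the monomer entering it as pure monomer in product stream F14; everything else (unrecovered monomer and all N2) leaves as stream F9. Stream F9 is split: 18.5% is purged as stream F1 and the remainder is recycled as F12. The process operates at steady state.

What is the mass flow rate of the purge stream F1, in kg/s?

76 kg/s

N2 enters only via F8 and leaves only via the purge: 591×0.092 = 0.185×(N2 in F9), and the separation unit passes all N2, so N2 in F7 = N2 in F9 = 293.9 kg/s.
monomer in F7: m_A = 591×0.908 + (1−0.185)·(1−0.815)·m_A, so m_A = 536.63/0.8492 = 631.9 kg/s.
F9 = (1−0.815)×631.9 + 293.9 = 410.8 kg/s.
Purge F1 = 0.185×410.8 = 75.999 kg/s.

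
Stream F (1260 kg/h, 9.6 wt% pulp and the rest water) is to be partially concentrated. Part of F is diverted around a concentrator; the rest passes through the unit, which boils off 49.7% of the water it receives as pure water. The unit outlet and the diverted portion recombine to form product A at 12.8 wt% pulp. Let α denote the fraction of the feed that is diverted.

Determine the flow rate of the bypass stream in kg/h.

558.9 kg/h

All 1260×0.096 = 120.96 kg/h of pulp reaches A, so A = 120.96/0.128 = 945 kg/h and vapour = 315 kg/h.
The evaporator receives (1−α)·1260 of feed at 0.904 water and removes 0.497 of that water:
0.497×0.904×(1−α)×1260 = 315
(1−α) = 315/566.1 = 0.5564;  α = 0.4436.
Bypass flow = 0.4436×1260 = 558.89 kg/h.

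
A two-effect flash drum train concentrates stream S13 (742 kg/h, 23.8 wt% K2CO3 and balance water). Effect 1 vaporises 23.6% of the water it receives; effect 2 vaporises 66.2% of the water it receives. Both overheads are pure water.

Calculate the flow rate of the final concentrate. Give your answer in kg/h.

water in feed = 742×0.762 = 565.4 kg/h.
After stage 1: water left = (1−0.236)×565.4 = 431.97; stream total = 608.56 kg/h.
After stage 2: water left = (1−0.662)×431.97 = 146.01; final concentrate = 322.6 kg/h.

322.6 kg/h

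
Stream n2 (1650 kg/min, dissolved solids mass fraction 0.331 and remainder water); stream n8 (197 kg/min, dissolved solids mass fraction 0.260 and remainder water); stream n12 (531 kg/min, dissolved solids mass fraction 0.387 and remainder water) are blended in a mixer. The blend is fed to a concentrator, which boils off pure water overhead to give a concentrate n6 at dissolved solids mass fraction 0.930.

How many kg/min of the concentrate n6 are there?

863.3 kg/min

dissolved solids entering = 1650×0.331 + 197×0.260 + 531×0.387 = 802.87 kg/min.
All dissolved solids reports to n6, so n6 = 802.87/0.930 = 863.3 kg/min.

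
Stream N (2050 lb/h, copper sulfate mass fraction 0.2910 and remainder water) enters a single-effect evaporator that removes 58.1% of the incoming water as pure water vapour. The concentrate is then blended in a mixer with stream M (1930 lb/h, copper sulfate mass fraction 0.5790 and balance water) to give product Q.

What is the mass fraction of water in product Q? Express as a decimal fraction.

0.4534

Vapour removed = 0.581×0.709×2050 = 844.45 lb/h; concentrate = 1205.5 lb/h.
water reaching the mixer = 609 (from concentrate) + 1930×0.421 = 1421.5 lb/h.
Product flow = 1205.5 + 1930 = 3135.5 lb/h; water fraction = 0.4534.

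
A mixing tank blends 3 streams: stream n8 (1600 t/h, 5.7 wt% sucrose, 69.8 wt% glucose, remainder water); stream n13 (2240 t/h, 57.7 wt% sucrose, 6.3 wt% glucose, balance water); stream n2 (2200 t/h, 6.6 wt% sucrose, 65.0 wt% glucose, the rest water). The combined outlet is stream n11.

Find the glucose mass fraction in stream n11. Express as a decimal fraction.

0.4450

Total flow out = 1600 + 2240 + 2200 = 6040 t/h.
glucose in = 1600×0.698 + 2240×0.063 + 2200×0.650 = 2687.9 t/h.
glucose mass fraction in n11 = 2687.9/6040 = 0.4450.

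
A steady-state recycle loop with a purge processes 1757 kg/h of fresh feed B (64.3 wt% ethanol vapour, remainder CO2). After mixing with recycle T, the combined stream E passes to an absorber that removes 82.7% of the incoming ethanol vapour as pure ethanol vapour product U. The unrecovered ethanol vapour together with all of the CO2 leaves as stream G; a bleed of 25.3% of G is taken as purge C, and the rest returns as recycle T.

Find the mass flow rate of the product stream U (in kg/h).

ethanol vapour in E: m_A = 1757×0.643 + (1−0.253)·(1−0.827)·m_A, so m_A = 1129.8/0.8708 = 1297.4 kg/h.
Product U = 0.827×1297.4 = 1073 kg/h.

1073 kg/h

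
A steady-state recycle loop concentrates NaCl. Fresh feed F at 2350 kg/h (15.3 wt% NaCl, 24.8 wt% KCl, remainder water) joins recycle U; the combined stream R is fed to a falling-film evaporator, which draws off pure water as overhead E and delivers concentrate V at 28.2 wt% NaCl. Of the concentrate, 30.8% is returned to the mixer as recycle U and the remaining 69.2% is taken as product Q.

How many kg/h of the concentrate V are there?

Overall NaCl balance (none leaves overhead): NaCl in fresh feed = NaCl in product, i.e. 2350×0.153 = (1−0.308)·V·0.282.
V = 359.55/(0.282×0.692) = 1842.5 kg/h.

1842 kg/h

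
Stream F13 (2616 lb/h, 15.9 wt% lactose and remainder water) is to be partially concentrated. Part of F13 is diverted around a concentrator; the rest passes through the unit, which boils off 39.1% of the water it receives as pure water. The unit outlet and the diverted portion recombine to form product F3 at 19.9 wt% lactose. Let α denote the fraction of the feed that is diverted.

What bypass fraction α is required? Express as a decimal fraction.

0.389

All 2616×0.159 = 415.94 lb/h of lactose reaches F3, so F3 = 415.94/0.199 = 2090.2 lb/h and vapour = 525.83 lb/h.
The evaporator receives (1−α)·2616 of feed at 0.841 water and removes 0.391 of that water:
0.391×0.841×(1−α)×2616 = 525.83
(1−α) = 525.83/860.22 = 0.6113;  α = 0.3887.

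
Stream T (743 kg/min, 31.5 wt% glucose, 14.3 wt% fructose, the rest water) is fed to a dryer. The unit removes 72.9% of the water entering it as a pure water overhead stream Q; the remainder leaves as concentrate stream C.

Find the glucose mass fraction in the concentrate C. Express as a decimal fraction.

0.521

glucose is not removed: 743×0.315 = 234.04 kg/min of glucose enters C.
water entering = 743×0.542 = 402.71 kg/min; overhead removed = 0.729×402.71 = 293.57 kg/min.
Concentrate = 743 − 293.57 = 449.43 kg/min.
Mass fraction = 234.04/449.43 = 0.521.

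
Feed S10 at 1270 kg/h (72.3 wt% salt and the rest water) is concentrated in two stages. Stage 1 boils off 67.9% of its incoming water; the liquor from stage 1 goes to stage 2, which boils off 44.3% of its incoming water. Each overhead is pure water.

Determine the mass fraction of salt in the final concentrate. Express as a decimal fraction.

0.936

water in feed = 1270×0.277 = 351.79 kg/h.
After stage 1: water left = (1−0.679)×351.79 = 112.92; stream total = 1031.1 kg/h.
After stage 2: water left = (1−0.443)×112.92 = 62.899; final concentrate = 981.11 kg/h.
salt fraction = 918.21/981.11 = 0.936.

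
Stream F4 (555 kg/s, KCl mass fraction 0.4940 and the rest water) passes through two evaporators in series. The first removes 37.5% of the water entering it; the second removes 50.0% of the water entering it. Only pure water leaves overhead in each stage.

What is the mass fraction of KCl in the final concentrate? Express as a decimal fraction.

water in feed = 555×0.506 = 280.83 kg/s.
After stage 1: water left = (1−0.375)×280.83 = 175.52; stream total = 449.69 kg/s.
After stage 2: water left = (1−0.500)×175.52 = 87.759; final concentrate = 361.93 kg/s.
KCl fraction = 274.17/361.93 = 0.7575.

0.7575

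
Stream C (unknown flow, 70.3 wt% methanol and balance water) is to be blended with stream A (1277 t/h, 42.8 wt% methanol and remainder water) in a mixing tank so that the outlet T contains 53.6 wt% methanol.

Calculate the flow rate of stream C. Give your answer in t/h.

Let C be the unknown flow. Total out = 1277 + C.
methanol balance: 546.56 + 0.703·C = 0.536·(1277 + C)
(0.703 − 0.536)·C = 0.536×1277 − 546.56 = 137.92
C = 137.92 / 0.167 = 825.84 t/h

825.8 t/h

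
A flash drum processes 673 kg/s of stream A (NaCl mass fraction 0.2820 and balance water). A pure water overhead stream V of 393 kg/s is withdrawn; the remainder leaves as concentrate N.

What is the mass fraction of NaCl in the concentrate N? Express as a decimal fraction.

0.6778

NaCl is not removed: 673×0.282 = 189.79 kg/s of NaCl enters N.
Concentrate = 673 − 393 = 280 kg/s.
Mass fraction = 189.79/280 = 0.6778.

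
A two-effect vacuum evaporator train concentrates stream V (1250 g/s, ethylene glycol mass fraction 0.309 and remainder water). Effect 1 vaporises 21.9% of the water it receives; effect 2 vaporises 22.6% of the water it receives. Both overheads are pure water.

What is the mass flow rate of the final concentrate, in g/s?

water in feed = 1250×0.691 = 863.75 g/s.
After stage 1: water left = (1−0.219)×863.75 = 674.59; stream total = 1060.8 g/s.
After stage 2: water left = (1−0.226)×674.59 = 522.13; final concentrate = 908.38 g/s.

908.4 g/s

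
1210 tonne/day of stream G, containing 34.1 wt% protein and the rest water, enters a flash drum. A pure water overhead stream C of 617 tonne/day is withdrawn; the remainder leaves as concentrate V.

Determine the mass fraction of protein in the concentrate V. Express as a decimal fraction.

0.696

protein is not removed: 1210×0.341 = 412.61 tonne/day of protein enters V.
Concentrate = 1210 − 617 = 593 tonne/day.
Mass fraction = 412.61/593 = 0.696.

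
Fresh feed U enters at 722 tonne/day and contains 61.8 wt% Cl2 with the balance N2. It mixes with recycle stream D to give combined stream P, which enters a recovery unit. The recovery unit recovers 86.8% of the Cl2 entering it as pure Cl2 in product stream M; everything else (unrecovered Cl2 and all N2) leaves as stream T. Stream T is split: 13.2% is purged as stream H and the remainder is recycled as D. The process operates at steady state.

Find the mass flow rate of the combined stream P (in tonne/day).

2593 tonne/day

N2 enters only via U and leaves only via the purge: 722×0.382 = 0.132×(N2 in T), and the recovery unit passes all N2, so N2 in P = N2 in T = 2089.4 tonne/day.
Cl2 in P: m_A = 722×0.618 + (1−0.132)·(1−0.868)·m_A, so m_A = 446.2/0.8854 = 503.93 tonne/day.
P = 503.93 + 2089.4 = 2593.4 tonne/day.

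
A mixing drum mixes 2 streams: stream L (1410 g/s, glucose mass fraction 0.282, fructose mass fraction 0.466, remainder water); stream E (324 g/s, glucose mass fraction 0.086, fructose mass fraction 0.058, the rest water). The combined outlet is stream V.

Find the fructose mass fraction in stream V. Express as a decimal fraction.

Total flow out = 1410 + 324 = 1734 g/s.
fructose in = 1410×0.466 + 324×0.058 = 675.85 g/s.
fructose mass fraction in V = 675.85/1734 = 0.390.

0.390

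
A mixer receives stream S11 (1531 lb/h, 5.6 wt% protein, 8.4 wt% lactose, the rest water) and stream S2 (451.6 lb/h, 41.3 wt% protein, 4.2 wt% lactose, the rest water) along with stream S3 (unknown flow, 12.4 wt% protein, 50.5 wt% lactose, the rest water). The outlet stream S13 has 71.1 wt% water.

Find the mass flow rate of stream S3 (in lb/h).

450.5 lb/h

Let S3 be the unknown flow. Total out = 1982.6 + S3.
water balance: 1562.8 + 0.371·S3 = 0.711·(1982.6 + S3)
(0.371 − 0.711)·S3 = 0.711×1982.6 − 1562.8 = -153.15
S3 = -153.15 / -0.340 = 450.45 lb/h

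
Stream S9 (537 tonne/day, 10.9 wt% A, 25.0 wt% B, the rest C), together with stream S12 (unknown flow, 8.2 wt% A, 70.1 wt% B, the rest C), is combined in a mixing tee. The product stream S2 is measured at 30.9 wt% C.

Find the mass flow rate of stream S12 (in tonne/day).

Let S12 be the unknown flow. Total out = 537 + S12.
C balance: 344.22 + 0.217·S12 = 0.309·(537 + S12)
(0.217 − 0.309)·S12 = 0.309×537 − 344.22 = -178.28
S12 = -178.28 / -0.092 = 1937.9 tonne/day

1938 tonne/day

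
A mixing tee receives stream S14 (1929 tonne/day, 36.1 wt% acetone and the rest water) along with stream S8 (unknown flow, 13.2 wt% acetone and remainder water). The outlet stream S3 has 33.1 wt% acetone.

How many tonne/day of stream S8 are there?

Let S8 be the unknown flow. Total out = 1929 + S8.
acetone balance: 696.37 + 0.132·S8 = 0.331·(1929 + S8)
(0.132 − 0.331)·S8 = 0.331×1929 − 696.37 = -57.87
S8 = -57.87 / -0.199 = 290.8 tonne/day

290.8 tonne/day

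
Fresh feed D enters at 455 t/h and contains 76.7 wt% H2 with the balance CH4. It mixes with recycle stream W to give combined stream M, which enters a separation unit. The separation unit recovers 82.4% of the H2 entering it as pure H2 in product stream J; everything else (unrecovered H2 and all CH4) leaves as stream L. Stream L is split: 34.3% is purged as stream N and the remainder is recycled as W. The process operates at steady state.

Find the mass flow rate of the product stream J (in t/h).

325.2 t/h

H2 in M: m_A = 455×0.767 + (1−0.343)·(1−0.824)·m_A, so m_A = 348.99/0.8844 = 394.62 t/h.
Product J = 0.824×394.62 = 325.16 t/h.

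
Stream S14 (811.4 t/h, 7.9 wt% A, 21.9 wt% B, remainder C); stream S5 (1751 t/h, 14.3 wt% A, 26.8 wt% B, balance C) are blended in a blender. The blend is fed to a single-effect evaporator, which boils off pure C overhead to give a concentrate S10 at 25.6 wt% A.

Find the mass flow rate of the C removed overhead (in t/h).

A entering = 811.4×0.079 + 1751×0.143 = 314.49 t/h.
All A reports to S10, so S10 = 314.49/0.256 = 1228.5 t/h.
Total feed = 2562.4 t/h; overhead = 2562.4 − 1228.5 = 1333.9 t/h.

1334 t/h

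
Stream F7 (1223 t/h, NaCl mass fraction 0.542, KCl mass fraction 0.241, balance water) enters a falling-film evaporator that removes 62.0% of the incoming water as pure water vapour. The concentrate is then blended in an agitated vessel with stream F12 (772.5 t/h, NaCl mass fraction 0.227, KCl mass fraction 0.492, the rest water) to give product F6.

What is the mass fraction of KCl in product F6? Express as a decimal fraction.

0.369

Vapour removed = 0.620×0.217×1223 = 164.54 t/h; concentrate = 1058.5 t/h.
KCl reaching the mixer = 294.74 (from concentrate) + 772.5×0.492 = 674.81 t/h.
Product flow = 1058.5 + 772.5 = 1831 t/h; KCl fraction = 0.369.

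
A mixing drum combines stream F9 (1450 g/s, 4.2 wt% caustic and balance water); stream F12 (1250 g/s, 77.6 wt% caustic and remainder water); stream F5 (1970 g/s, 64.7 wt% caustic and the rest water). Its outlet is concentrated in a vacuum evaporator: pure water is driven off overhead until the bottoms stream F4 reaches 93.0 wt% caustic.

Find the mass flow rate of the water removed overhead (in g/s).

caustic entering = 1450×0.042 + 1250×0.776 + 1970×0.647 = 2305.5 g/s.
All caustic reports to F4, so F4 = 2305.5/0.930 = 2479 g/s.
Total feed = 4670 g/s; overhead = 4670 − 2479 = 2191 g/s.

2191 g/s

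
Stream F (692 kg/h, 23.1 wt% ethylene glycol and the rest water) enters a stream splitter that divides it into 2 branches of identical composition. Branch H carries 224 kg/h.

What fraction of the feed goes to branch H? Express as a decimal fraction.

0.324

Fraction to H = 224/692 = 0.3237.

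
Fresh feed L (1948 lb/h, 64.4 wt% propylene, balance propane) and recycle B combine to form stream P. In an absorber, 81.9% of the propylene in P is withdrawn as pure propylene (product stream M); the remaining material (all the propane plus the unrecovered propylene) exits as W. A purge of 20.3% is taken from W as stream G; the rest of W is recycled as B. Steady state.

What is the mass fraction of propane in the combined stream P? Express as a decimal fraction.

propane enters only via L and leaves only via the purge: 1948×0.356 = 0.203×(propane in W), and the absorber passes all propane, so propane in P = propane in W = 3416.2 lb/h.
propylene in P: m_A = 1948×0.644 + (1−0.203)·(1−0.819)·m_A, so m_A = 1254.5/0.8557 = 1466 lb/h.
P = 1466 + 3416.2 = 4882.2 lb/h.
propane fraction in P = 3416.2/4882.2 = 0.700.

0.700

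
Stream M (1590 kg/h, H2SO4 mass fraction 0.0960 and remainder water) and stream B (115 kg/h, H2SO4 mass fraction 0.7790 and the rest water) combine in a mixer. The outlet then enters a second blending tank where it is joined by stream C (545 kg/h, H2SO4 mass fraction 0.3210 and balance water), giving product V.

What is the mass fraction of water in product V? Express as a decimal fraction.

Overall, product flow = 2250 kg/h.
water in = 1590×0.904 + 115×0.221 + 545×0.679 = 1832.8 kg/h.
water fraction in V = 0.8146.

0.8146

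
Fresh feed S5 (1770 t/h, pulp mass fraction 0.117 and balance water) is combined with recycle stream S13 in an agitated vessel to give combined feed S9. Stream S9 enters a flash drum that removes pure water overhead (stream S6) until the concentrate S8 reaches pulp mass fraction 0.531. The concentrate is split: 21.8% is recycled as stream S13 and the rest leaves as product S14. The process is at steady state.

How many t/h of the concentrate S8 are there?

498.7 t/h

Overall pulp balance (none leaves overhead): pulp in fresh feed = pulp in product, i.e. 1770×0.117 = (1−0.218)·S8·0.531.
S8 = 207.09/(0.531×0.782) = 498.72 t/h.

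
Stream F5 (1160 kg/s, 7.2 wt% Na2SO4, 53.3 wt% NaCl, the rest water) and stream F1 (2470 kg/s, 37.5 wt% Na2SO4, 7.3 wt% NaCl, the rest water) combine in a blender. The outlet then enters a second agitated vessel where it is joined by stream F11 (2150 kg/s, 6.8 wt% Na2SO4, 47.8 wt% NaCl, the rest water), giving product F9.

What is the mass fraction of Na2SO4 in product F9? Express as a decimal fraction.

Overall, product flow = 5780 kg/s.
Na2SO4 in = 1160×0.072 + 2470×0.375 + 2150×0.068 = 1156 kg/s.
Na2SO4 fraction in F9 = 0.2000.

0.2000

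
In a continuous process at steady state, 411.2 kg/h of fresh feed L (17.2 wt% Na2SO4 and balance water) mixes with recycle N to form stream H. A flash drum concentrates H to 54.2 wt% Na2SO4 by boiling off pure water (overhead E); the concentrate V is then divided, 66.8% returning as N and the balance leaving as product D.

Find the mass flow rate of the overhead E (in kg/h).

280.7 kg/h

Overall Na2SO4 balance (none leaves overhead): Na2SO4 in fresh feed = Na2SO4 in product, i.e. 411.2×0.172 = (1−0.668)·V·0.542.
V = 70.726/(0.542×0.332) = 393.05 kg/h.
Recycle N = 0.668×393.05 = 262.56 kg/h.
Combined feed H = 411.2 + 262.56 = 673.76 kg/h.
Overhead E = H − V = 673.76 − 393.05 = 280.71 kg/h.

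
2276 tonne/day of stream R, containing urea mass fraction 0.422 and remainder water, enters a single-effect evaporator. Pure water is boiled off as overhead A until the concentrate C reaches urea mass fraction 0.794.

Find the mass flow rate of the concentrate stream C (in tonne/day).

urea is conserved: 2276×0.422 = 960.47 tonne/day all reports to the concentrate.
Concentrate = 960.47/(target fraction) = 1209.7 tonne/day.

1210 tonne/day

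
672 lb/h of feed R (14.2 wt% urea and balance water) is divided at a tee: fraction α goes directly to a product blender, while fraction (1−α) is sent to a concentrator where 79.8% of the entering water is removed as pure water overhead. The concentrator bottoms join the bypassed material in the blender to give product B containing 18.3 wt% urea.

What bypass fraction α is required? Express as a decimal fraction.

All 672×0.142 = 95.424 lb/h of urea reaches B, so B = 95.424/0.183 = 521.44 lb/h and vapour = 150.56 lb/h.
The evaporator receives (1−α)·672 of feed at 0.858 water and removes 0.798 of that water:
0.798×0.858×(1−α)×672 = 150.56
(1−α) = 150.56/460.11 = 0.3272;  α = 0.6728.

0.673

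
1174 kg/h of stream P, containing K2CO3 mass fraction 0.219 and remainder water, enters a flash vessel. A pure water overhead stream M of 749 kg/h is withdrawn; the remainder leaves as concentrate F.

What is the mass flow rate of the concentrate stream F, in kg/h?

425 kg/h

Concentrate = 1174 − 749 = 425 kg/h.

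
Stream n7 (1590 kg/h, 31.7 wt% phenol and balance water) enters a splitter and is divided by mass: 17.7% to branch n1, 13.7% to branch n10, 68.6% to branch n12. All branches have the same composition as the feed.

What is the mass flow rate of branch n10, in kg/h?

217.8 kg/h

Branch n10 flow = 0.137×1590 = 217.83 kg/h.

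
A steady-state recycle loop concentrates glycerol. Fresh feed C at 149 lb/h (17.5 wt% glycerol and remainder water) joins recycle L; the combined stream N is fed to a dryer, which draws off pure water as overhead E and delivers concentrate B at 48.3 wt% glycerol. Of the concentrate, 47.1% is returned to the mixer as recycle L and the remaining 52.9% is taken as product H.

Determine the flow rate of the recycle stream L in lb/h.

Overall glycerol balance (none leaves overhead): glycerol in fresh feed = glycerol in product, i.e. 149×0.175 = (1−0.471)·B·0.483.
B = 26.075/(0.483×0.529) = 102.05 lb/h.
Recycle L = 0.471×102.05 = 48.066 lb/h.

48.07 lb/h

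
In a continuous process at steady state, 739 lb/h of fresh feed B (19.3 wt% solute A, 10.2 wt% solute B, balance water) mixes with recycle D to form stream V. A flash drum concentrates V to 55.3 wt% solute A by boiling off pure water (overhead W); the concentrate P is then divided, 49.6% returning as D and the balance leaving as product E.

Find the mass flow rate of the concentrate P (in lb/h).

511.7 lb/h

Overall solute A balance (none leaves overhead): solute A in fresh feed = solute A in product, i.e. 739×0.193 = (1−0.496)·P·0.553.
P = 142.63/(0.553×0.504) = 511.74 lb/h.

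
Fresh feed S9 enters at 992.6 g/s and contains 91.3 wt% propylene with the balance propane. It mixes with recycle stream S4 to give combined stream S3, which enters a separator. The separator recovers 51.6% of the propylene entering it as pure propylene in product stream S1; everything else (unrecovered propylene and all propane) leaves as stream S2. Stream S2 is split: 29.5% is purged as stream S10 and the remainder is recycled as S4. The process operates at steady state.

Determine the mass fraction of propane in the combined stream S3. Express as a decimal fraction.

0.175

propane enters only via S9 and leaves only via the purge: 992.6×0.087 = 0.295×(propane in S2), and the separator passes all propane, so propane in S3 = propane in S2 = 292.73 g/s.
propylene in S3: m_A = 992.6×0.913 + (1−0.295)·(1−0.516)·m_A, so m_A = 906.24/0.6588 = 1375.6 g/s.
S3 = 1375.6 + 292.73 = 1668.4 g/s.
propane fraction in S3 = 292.73/1668.4 = 0.175.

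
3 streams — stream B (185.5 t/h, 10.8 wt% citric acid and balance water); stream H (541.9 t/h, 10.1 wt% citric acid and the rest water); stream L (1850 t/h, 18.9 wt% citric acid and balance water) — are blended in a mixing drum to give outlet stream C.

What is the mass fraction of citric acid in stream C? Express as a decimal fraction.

0.1647

Total flow out = 185.5 + 541.9 + 1850 = 2577.4 t/h.
citric acid in = 185.5×0.108 + 541.9×0.101 + 1850×0.189 = 424.42 t/h.
citric acid mass fraction in C = 424.42/2577.4 = 0.1647.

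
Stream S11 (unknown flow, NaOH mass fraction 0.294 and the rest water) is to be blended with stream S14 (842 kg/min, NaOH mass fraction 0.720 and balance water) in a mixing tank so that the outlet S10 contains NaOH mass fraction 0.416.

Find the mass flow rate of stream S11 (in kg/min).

2098 kg/min

Let S11 be the unknown flow. Total out = 842 + S11.
NaOH balance: 606.24 + 0.294·S11 = 0.416·(842 + S11)
(0.294 − 0.416)·S11 = 0.416×842 − 606.24 = -255.97
S11 = -255.97 / -0.122 = 2098.1 kg/min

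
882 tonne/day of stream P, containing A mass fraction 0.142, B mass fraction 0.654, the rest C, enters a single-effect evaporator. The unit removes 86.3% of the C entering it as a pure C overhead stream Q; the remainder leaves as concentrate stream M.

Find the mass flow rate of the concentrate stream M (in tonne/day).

C entering = 882×0.204 = 179.93 tonne/day; overhead removed = 0.863×179.93 = 155.28 tonne/day.
Concentrate = 882 − 155.28 = 726.72 tonne/day.

726.7 tonne/day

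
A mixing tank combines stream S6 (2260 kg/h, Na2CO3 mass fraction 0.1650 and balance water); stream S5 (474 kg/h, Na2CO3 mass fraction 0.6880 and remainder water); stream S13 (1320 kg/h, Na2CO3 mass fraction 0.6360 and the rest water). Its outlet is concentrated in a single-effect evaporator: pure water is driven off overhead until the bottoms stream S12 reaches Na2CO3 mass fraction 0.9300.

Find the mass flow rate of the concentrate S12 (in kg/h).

Na2CO3 entering = 2260×0.165 + 474×0.688 + 1320×0.636 = 1538.5 kg/h.
All Na2CO3 reports to S12, so S12 = 1538.5/0.930 = 1654.3 kg/h.

1654 kg/h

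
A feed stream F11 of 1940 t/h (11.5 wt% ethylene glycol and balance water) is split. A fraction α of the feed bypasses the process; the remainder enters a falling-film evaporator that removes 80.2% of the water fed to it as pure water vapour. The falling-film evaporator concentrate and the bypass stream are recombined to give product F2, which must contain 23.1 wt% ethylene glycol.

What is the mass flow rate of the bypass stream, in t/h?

All 1940×0.115 = 223.1 t/h of ethylene glycol reaches F2, so F2 = 223.1/0.231 = 965.8 t/h and vapour = 974.2 t/h.
The evaporator receives (1−α)·1940 of feed at 0.885 water and removes 0.802 of that water:
0.802×0.885×(1−α)×1940 = 974.2
(1−α) = 974.2/1377 = 0.7075;  α = 0.2925.
Bypass flow = 0.2925×1940 = 567.44 t/h.

567.4 t/h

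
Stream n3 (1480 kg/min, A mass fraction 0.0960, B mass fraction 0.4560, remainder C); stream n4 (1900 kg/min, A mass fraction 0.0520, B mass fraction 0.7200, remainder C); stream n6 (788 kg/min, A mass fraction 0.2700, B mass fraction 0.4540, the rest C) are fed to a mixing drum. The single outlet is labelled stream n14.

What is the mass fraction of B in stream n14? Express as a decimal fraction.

Total flow out = 1480 + 1900 + 788 = 4168 kg/min.
B in = 1480×0.456 + 1900×0.720 + 788×0.454 = 2400.6 kg/min.
B mass fraction in n14 = 2400.6/4168 = 0.5760.

0.5760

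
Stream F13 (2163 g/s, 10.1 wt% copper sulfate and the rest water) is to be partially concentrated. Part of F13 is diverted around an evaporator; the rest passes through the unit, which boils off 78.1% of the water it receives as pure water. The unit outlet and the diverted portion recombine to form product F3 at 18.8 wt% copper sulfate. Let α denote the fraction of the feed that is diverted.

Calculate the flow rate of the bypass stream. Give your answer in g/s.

737.4 g/s

All 2163×0.101 = 218.46 g/s of copper sulfate reaches F3, so F3 = 218.46/0.188 = 1162 g/s and vapour = 1001 g/s.
The evaporator receives (1−α)·2163 of feed at 0.899 water and removes 0.781 of that water:
0.781×0.899×(1−α)×2163 = 1001
(1−α) = 1001/1518.7 = 0.6591;  α = 0.3409.
Bypass flow = 0.3409×2163 = 737.37 g/s.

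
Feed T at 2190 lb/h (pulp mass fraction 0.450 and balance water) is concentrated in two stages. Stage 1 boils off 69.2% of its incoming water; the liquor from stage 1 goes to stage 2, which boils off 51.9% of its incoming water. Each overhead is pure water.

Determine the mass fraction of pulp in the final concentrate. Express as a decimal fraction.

water in feed = 2190×0.550 = 1204.5 lb/h.
After stage 1: water left = (1−0.692)×1204.5 = 370.99; stream total = 1356.5 lb/h.
After stage 2: water left = (1−0.519)×370.99 = 178.44; final concentrate = 1163.9 lb/h.
pulp fraction = 985.5/1163.9 = 0.847.

0.847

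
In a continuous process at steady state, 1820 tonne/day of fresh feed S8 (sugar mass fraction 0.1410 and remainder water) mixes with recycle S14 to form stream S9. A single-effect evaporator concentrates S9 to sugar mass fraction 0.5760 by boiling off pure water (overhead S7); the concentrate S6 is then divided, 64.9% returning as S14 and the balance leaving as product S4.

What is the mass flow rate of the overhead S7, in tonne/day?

Overall sugar balance (none leaves overhead): sugar in fresh feed = sugar in product, i.e. 1820×0.141 = (1−0.649)·S6·0.576.
S6 = 256.62/(0.576×0.351) = 1269.3 tonne/day.
Recycle S14 = 0.649×1269.3 = 823.77 tonne/day.
Combined feed S9 = 1820 + 823.77 = 2643.8 tonne/day.
Overhead S7 = S9 − S6 = 2643.8 − 1269.3 = 1374.5 tonne/day.

1374 tonne/day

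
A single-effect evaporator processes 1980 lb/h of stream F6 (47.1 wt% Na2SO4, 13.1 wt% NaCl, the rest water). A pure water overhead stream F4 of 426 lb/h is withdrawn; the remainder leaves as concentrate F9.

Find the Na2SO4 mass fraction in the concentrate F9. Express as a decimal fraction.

0.600

Na2SO4 is not removed: 1980×0.471 = 932.58 lb/h of Na2SO4 enters F9.
Concentrate = 1980 − 426 = 1554 lb/h.
Mass fraction = 932.58/1554 = 0.600.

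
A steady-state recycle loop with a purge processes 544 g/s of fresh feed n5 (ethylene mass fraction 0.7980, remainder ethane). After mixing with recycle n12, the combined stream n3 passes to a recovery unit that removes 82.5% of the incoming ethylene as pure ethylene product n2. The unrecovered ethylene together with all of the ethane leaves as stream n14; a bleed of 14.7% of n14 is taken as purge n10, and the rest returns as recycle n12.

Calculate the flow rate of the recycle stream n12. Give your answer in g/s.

ethane enters only via n5 and leaves only via the purge: 544×0.202 = 0.147×(ethane in n14), and the recovery unit passes all ethane, so ethane in n3 = ethane in n14 = 747.54 g/s.
ethylene in n3: m_A = 544×0.798 + (1−0.147)·(1−0.825)·m_A, so m_A = 434.11/0.8507 = 510.28 g/s.
n14 = (1−0.825)×510.28 + 747.54 = 836.84 g/s.
Recycle n12 = (1−0.147)×836.84 = 713.82 g/s.

713.8 g/s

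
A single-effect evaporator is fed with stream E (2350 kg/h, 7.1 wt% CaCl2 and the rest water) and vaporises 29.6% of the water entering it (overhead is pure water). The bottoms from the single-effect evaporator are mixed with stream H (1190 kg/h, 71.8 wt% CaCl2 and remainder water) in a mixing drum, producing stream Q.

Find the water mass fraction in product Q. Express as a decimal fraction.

0.6471

Vapour removed = 0.296×0.929×2350 = 646.21 kg/h; concentrate = 1703.8 kg/h.
water reaching the mixer = 1536.9 (from concentrate) + 1190×0.282 = 1872.5 kg/h.
Product flow = 1703.8 + 1190 = 2893.8 kg/h; water fraction = 0.6471.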